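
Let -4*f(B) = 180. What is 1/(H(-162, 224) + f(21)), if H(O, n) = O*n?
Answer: -1/36333 ≈ -2.7523e-5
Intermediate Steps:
f(B) = -45 (f(B) = -¼*180 = -45)
1/(H(-162, 224) + f(21)) = 1/(-162*224 - 45) = 1/(-36288 - 45) = 1/(-36333) = -1/36333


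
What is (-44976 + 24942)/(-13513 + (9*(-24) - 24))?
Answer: 20034/13753 ≈ 1.4567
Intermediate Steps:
(-44976 + 24942)/(-13513 + (9*(-24) - 24)) = -20034/(-13513 + (-216 - 24)) = -20034/(-13513 - 240) = -20034/(-13753) = -20034*(-1/13753) = 20034/13753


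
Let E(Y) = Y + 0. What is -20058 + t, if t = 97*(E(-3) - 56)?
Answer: -25781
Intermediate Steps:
E(Y) = Y
t = -5723 (t = 97*(-3 - 56) = 97*(-59) = -5723)
-20058 + t = -20058 - 5723 = -25781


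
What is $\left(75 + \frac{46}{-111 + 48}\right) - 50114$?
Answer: $- \frac{3152503}{63} \approx -50040.0$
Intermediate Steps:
$\left(75 + \frac{46}{-111 + 48}\right) - 50114 = \left(75 + \frac{46}{-63}\right) - 50114 = \left(75 + 46 \left(- \frac{1}{63}\right)\right) - 50114 = \left(75 - \frac{46}{63}\right) - 50114 = \frac{4679}{63} - 50114 = - \frac{3152503}{63}$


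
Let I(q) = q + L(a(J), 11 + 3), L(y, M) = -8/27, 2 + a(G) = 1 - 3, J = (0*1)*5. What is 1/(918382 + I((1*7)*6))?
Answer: 27/24797440 ≈ 1.0888e-6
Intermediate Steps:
J = 0 (J = 0*5 = 0)
a(G) = -4 (a(G) = -2 + (1 - 3) = -2 - 2 = -4)
L(y, M) = -8/27 (L(y, M) = -8*1/27 = -8/27)
I(q) = -8/27 + q (I(q) = q - 8/27 = -8/27 + q)
1/(918382 + I((1*7)*6)) = 1/(918382 + (-8/27 + (1*7)*6)) = 1/(918382 + (-8/27 + 7*6)) = 1/(918382 + (-8/27 + 42)) = 1/(918382 + 1126/27) = 1/(24797440/27) = 27/24797440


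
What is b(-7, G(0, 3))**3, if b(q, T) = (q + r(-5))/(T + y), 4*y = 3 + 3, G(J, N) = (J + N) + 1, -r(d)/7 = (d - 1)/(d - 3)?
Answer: -117649/10648 ≈ -11.049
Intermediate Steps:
r(d) = -7*(-1 + d)/(-3 + d) (r(d) = -7*(d - 1)/(d - 3) = -7*(-1 + d)/(-3 + d))
G(J, N) = 1 + J + N
y = 3/2 (y = (3 + 3)/4 = (1/4)*6 = 3/2 ≈ 1.5000)
b(q, T) = (-21/4 + q)/(3/2 + T) (b(q, T) = (q + 7*(1 - 1*(-5))/(-3 - 5))/(T + 3/2) = (q + 7*(1 + 5)/(-8))/(3/2 + T) = (q + 7*(-1/8)*6)/(3/2 + T) = (q - 21/4)/(3/2 + T) = (-21/4 + q)/(3/2 + T))
b(-7, G(0, 3))**3 = ((-21 + 4*(-7))/(2*(3 + 2*(1 + 0 + 3))))**3 = ((-21 - 28)/(2*(3 + 2*4)))**3 = ((1/2)*(-49)/(3 + 8))**3 = ((1/2)*(-49)/11)**3 = ((1/2)*(1/11)*(-49))**3 = (-49/22)**3 = -117649/10648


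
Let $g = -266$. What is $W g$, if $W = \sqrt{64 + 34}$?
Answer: $- 1862 \sqrt{2} \approx -2633.3$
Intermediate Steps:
$W = 7 \sqrt{2}$ ($W = \sqrt{98} = 7 \sqrt{2} \approx 9.8995$)
$W g = 7 \sqrt{2} \left(-266\right) = - 1862 \sqrt{2}$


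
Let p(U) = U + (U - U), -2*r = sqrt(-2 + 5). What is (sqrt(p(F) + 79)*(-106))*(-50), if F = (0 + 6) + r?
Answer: 2650*sqrt(340 - 2*sqrt(3)) ≈ 48614.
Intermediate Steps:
r = -sqrt(3)/2 (r = -sqrt(-2 + 5)/2 = -sqrt(3)/2 ≈ -0.86602)
F = 6 - sqrt(3)/2 (F = (0 + 6) - sqrt(3)/2 = 6 - sqrt(3)/2 ≈ 5.1340)
p(U) = U (p(U) = U + 0 = U)
(sqrt(p(F) + 79)*(-106))*(-50) = (sqrt((6 - sqrt(3)/2) + 79)*(-106))*(-50) = (sqrt(85 - sqrt(3)/2)*(-106))*(-50) = -106*sqrt(85 - sqrt(3)/2)*(-50) = 5300*sqrt(85 - sqrt(3)/2)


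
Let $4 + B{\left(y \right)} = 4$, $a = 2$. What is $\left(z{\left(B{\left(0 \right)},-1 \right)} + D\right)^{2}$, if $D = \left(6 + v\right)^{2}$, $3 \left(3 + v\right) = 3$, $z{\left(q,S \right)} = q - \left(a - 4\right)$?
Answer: $324$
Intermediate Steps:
$B{\left(y \right)} = 0$ ($B{\left(y \right)} = -4 + 4 = 0$)
$z{\left(q,S \right)} = 2 + q$ ($z{\left(q,S \right)} = q - \left(2 - 4\right) = q - -2 = q + 2 = 2 + q$)
$v = -2$ ($v = -3 + \frac{1}{3} \cdot 3 = -3 + 1 = -2$)
$D = 16$ ($D = \left(6 - 2\right)^{2} = 4^{2} = 16$)
$\left(z{\left(B{\left(0 \right)},-1 \right)} + D\right)^{2} = \left(\left(2 + 0\right) + 16\right)^{2} = \left(2 + 16\right)^{2} = 18^{2} = 324$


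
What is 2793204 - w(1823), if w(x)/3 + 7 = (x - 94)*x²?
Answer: -17235314298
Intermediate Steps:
w(x) = -21 + 3*x²*(-94 + x) (w(x) = -21 + 3*((x - 94)*x²) = -21 + 3*((-94 + x)*x²) = -21 + 3*(x²*(-94 + x)) = -21 + 3*x²*(-94 + x))
2793204 - w(1823) = 2793204 - (-21 - 282*1823² + 3*1823³) = 2793204 - (-21 - 282*3323329 + 3*6058428767) = 2793204 - (-21 - 937178778 + 18175286301) = 2793204 - 1*17238107502 = 2793204 - 17238107502 = -17235314298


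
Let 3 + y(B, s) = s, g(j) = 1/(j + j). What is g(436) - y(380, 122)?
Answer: -103767/872 ≈ -119.00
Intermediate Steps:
g(j) = 1/(2*j)
y(B, s) = -3 + s
g(436) - y(380, 122) = (½)/436 - (-3 + 122) = (½)*(1/436) - 1*119 = 1/872 - 119 = -103767/872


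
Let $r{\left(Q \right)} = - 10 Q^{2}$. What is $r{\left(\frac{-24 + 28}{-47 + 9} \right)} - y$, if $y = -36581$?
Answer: $\frac{13205701}{361} \approx 36581.0$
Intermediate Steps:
$r{\left(\frac{-24 + 28}{-47 + 9} \right)} - y = - 10 \left(\frac{-24 + 28}{-47 + 9}\right)^{2} - -36581 = - 10 \left(\frac{4}{-38}\right)^{2} + 36581 = - 10 \left(4 \left(- \frac{1}{38}\right)\right)^{2} + 36581 = - 10 \left(- \frac{2}{19}\right)^{2} + 36581 = \left(-10\right) \frac{4}{361} + 36581 = - \frac{40}{361} + 36581 = \frac{13205701}{361}$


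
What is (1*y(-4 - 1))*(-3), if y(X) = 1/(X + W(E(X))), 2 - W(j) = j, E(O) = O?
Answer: -3/2 ≈ -1.5000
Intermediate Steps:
W(j) = 2 - j
y(X) = 1/2 (y(X) = 1/(X + (2 - X)) = 1/2)
(1*y(-4 - 1))*(-3) = (1*(1/2))*(-3) = (1/2)*(-3) = -3/2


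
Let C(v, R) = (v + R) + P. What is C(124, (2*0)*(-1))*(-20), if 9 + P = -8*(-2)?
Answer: -2620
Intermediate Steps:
P = 7 (P = -9 - 8*(-2) = -9 + 16 = 7)
C(v, R) = 7 + R + v (C(v, R) = (v + R) + 7 = (R + v) + 7 = 7 + R + v)
C(124, (2*0)*(-1))*(-20) = (7 + (2*0)*(-1) + 124)*(-20) = (7 + 0*(-1) + 124)*(-20) = (7 + 0 + 124)*(-20) = 131*(-20) = -2620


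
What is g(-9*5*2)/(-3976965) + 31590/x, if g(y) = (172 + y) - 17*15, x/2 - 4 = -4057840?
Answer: -20704718849/5379290582580 ≈ -0.0038490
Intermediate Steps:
x = -8115672 (x = 8 + 2*(-4057840) = 8 - 8115680 = -8115672)
g(y) = -83 + y (g(y) = (172 + y) - 255 = -83 + y)
g(-9*5*2)/(-3976965) + 31590/x = (-83 - 9*5*2)/(-3976965) + 31590/(-8115672) = (-83 - 45*2)*(-1/3976965) + 31590*(-1/8115672) = (-83 - 90)*(-1/3976965) - 5265/1352612 = -173*(-1/3976965) - 5265/1352612 = 173/3976965 - 5265/1352612 = -20704718849/5379290582580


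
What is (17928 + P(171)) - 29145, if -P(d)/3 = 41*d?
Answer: -32250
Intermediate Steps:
P(d) = -123*d
(17928 + P(171)) - 29145 = (17928 - 123*171) - 29145 = (17928 - 21033) - 29145 = -3105 - 29145 = -32250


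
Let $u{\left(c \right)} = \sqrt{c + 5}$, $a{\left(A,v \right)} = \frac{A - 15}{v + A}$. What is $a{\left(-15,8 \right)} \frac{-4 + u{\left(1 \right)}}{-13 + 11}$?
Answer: $\frac{60}{7} - \frac{15 \sqrt{6}}{7} \approx 3.3225$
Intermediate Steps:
$a{\left(A,v \right)} = \frac{-15 + A}{A + v}$
$u{\left(c \right)} = \sqrt{5 + c}$
$a{\left(-15,8 \right)} \frac{-4 + u{\left(1 \right)}}{-13 + 11} = \frac{-15 - 15}{-15 + 8} \frac{-4 + \sqrt{5 + 1}}{-13 + 11} = \frac{1}{-7} \left(-30\right) \frac{-4 + \sqrt{6}}{-2} = \left(- \frac{1}{7}\right) \left(-30\right) \left(-4 + \sqrt{6}\right) \left(- \frac{1}{2}\right) = \frac{30 \left(2 - \frac{\sqrt{6}}{2}\right)}{7} = \frac{60}{7} - \frac{15 \sqrt{6}}{7}$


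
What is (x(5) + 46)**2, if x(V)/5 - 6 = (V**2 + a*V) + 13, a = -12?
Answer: 1156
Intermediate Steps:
x(V) = 95 - 60*V + 5*V**2 (x(V) = 30 + 5*((V**2 - 12*V) + 13) = 30 + 5*(13 + V**2 - 12*V) = 30 + (65 - 60*V + 5*V**2) = 95 - 60*V + 5*V**2)
(x(5) + 46)**2 = ((95 - 60*5 + 5*5**2) + 46)**2 = ((95 - 300 + 5*25) + 46)**2 = ((95 - 300 + 125) + 46)**2 = (-80 + 46)**2 = (-34)**2 = 1156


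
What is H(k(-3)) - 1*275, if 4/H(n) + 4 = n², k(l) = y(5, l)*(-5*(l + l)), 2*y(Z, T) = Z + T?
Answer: -61599/224 ≈ -275.00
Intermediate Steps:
y(Z, T) = T/2 + Z/2 (y(Z, T) = (Z + T)/2 = (T + Z)/2 = T/2 + Z/2)
k(l) = -10*l*(5/2 + l/2) (k(l) = (l/2 + (½)*5)*(-5*(l + l)) = (l/2 + 5/2)*(-10*l) = (5/2 + l/2)*(-10*l) = -10*l*(5/2 + l/2))
H(n) = 4/(-4 + n²)
H(k(-3)) - 1*275 = 4/(-4 + (-5*(-3)*(5 - 3))²) - 1*275 = 4/(-4 + (-5*(-3)*2)²) - 275 = 4/(-4 + 30²) - 275 = 4/(-4 + 900) - 275 = 4/896 - 275 = 4*(1/896) - 275 = 1/224 - 275 = -61599/224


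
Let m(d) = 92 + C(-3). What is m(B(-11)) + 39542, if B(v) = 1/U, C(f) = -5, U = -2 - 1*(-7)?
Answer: 39629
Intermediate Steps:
U = 5 (U = -2 + 7 = 5)
B(v) = ⅕ (B(v) = 1/5 = ⅕)
m(d) = 87 (m(d) = 92 - 5 = 87)
m(B(-11)) + 39542 = 87 + 39542 = 39629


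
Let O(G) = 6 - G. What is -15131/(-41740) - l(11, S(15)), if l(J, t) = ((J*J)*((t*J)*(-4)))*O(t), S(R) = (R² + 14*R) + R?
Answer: -44400307232869/41740 ≈ -1.0637e+9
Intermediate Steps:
S(R) = R² + 15*R
l(J, t) = -4*t*J³*(6 - t) (l(J, t) = ((J*J)*((t*J)*(-4)))*(6 - t) = (J²*((J*t)*(-4)))*(6 - t) = (J²*(-4*J*t))*(6 - t) = (-4*t*J³)*(6 - t) = -4*t*J³*(6 - t))
-15131/(-41740) - l(11, S(15)) = -15131/(-41740) - 4*15*(15 + 15)*11³*(-6 + 15*(15 + 15)) = -15131*(-1/41740) - 4*15*30*1331*(-6 + 15*30) = 15131/41740 - 4*450*1331*(-6 + 450) = 15131/41740 - 4*450*1331*444 = 15131/41740 - 1*1063735200 = 15131/41740 - 1063735200 = -44400307232869/41740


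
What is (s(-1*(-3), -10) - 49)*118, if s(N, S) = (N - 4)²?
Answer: -5664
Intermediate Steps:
s(N, S) = (-4 + N)²
(s(-1*(-3), -10) - 49)*118 = ((-4 - 1*(-3))² - 49)*118 = ((-4 + 3)² - 49)*118 = ((-1)² - 49)*118 = (1 - 49)*118 = -48*118 = -5664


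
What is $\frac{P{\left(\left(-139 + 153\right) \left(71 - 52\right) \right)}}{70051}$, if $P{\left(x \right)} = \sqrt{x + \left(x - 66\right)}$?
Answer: $\frac{\sqrt{466}}{70051} \approx 0.00030816$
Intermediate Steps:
$P{\left(x \right)} = \sqrt{-66 + 2 x}$ ($P{\left(x \right)} = \sqrt{x + \left(x - 66\right)} = \sqrt{x + \left(-66 + x\right)} = \sqrt{-66 + 2 x}$)
$\frac{P{\left(\left(-139 + 153\right) \left(71 - 52\right) \right)}}{70051} = \frac{\sqrt{-66 + 2 \left(-139 + 153\right) \left(71 - 52\right)}}{70051} = \sqrt{-66 + 2 \cdot 14 \cdot 19} \cdot \frac{1}{70051} = \sqrt{-66 + 2 \cdot 266} \cdot \frac{1}{70051} = \sqrt{-66 + 532} \cdot \frac{1}{70051} = \sqrt{466} \cdot \frac{1}{70051} = \frac{\sqrt{466}}{70051}$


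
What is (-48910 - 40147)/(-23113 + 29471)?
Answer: -89057/6358 ≈ -14.007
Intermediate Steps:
(-48910 - 40147)/(-23113 + 29471) = -89057/6358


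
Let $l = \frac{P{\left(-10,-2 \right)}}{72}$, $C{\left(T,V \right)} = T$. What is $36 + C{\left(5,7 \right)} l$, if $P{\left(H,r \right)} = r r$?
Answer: $\frac{653}{18} \approx 36.278$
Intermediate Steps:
$P{\left(H,r \right)} = r^{2}$
$l = \frac{1}{18}$ ($l = \frac{\left(-2\right)^{2}}{72} = 4 \cdot \frac{1}{72} = \frac{1}{18} \approx 0.055556$)
$36 + C{\left(5,7 \right)} l = 36 + 5 \cdot \frac{1}{18} = 36 + \frac{5}{18} = \frac{653}{18}$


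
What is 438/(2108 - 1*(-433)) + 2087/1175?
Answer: 1939239/995225 ≈ 1.9485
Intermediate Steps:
438/(2108 - 1*(-433)) + 2087/1175 = 438/(2108 + 433) + 2087*(1/1175) = 438/2541 + 2087/1175 = 438*(1/2541) + 2087/1175 = 146/847 + 2087/1175 = 1939239/995225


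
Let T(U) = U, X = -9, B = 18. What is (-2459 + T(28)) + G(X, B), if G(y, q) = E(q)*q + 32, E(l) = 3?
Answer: -2345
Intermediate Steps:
G(y, q) = 32 + 3*q (G(y, q) = 3*q + 32 = 32 + 3*q)
(-2459 + T(28)) + G(X, B) = (-2459 + 28) + (32 + 3*18) = -2431 + (32 + 54) = -2431 + 86 = -2345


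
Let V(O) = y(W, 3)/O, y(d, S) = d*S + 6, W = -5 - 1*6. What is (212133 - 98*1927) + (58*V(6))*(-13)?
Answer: 26680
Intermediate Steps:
W = -11 (W = -5 - 6 = -11)
y(d, S) = 6 + S*d (y(d, S) = S*d + 6 = 6 + S*d)
V(O) = -27/O (V(O) = (6 + 3*(-11))/O = (6 - 33)/O = -27/O)
(212133 - 98*1927) + (58*V(6))*(-13) = (212133 - 98*1927) + (58*(-27/6))*(-13) = (212133 - 188846) + (58*(-27*⅙))*(-13) = 23287 + (58*(-9/2))*(-13) = 23287 - 261*(-13) = 23287 + 3393 = 26680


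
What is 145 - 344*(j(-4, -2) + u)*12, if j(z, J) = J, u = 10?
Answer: -32879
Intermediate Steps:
145 - 344*(j(-4, -2) + u)*12 = 145 - 344*(-2 + 10)*12 = 145 - 2752*12 = 145 - 344*96 = 145 - 33024 = -32879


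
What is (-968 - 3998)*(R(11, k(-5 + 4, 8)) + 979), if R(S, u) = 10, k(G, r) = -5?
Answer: -4911374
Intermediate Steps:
(-968 - 3998)*(R(11, k(-5 + 4, 8)) + 979) = (-968 - 3998)*(10 + 979) = -4966*989 = -4911374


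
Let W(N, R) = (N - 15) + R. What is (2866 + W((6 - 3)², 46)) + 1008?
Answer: 3914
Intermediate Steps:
W(N, R) = -15 + N + R (W(N, R) = (-15 + N) + R = -15 + N + R)
(2866 + W((6 - 3)², 46)) + 1008 = (2866 + (-15 + (6 - 3)² + 46)) + 1008 = (2866 + (-15 + 3² + 46)) + 1008 = (2866 + (-15 + 9 + 46)) + 1008 = (2866 + 40) + 1008 = 2906 + 1008 = 3914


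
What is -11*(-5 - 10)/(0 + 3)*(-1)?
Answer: -55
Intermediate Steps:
-11*(-5 - 10)/(0 + 3)*(-1) = -(-165)/3*(-1) = -11*(-5)*(-1) = 55*(-1) = -55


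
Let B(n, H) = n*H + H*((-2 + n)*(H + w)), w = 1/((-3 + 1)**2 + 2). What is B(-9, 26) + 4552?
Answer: -9497/3 ≈ -3165.7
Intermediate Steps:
w = 1/6 (w = 1/((-2)**2 + 2) = 1/(4 + 2) = 1/6 ≈ 0.16667)
B(n, H) = H*n + H*(-2 + n)*(1/6 + H) (B(n, H) = n*H + H*((-2 + n)*(H + 1/6)) = H*n + H*((-2 + n)*(1/6 + H)) = H*n + H*(-2 + n)*(1/6 + H))
B(-9, 26) + 4552 = (1/6)*26*(-2 - 12*26 + 7*(-9) + 6*26*(-9)) + 4552 = (1/6)*26*(-2 - 312 - 63 - 1404) + 4552 = (1/6)*26*(-1781) + 4552 = -23153/3 + 4552 = -9497/3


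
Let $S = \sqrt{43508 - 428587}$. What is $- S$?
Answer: $- i \sqrt{385079} \approx - 620.55 i$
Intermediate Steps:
$S = i \sqrt{385079}$ ($S = \sqrt{-385079} = i \sqrt{385079} \approx 620.55 i$)
$- S = - i \sqrt{385079}$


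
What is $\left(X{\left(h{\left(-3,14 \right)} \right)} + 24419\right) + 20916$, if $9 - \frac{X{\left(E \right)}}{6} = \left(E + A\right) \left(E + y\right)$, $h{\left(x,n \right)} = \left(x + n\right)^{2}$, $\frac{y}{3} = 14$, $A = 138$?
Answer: $-207913$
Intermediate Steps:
$y = 42$ ($y = 3 \cdot 14 = 42$)
$h{\left(x,n \right)} = \left(n + x\right)^{2}$
$X{\left(E \right)} = 54 - 6 \left(42 + E\right) \left(138 + E\right)$ ($X{\left(E \right)} = 54 - 6 \left(E + 138\right) \left(E + 42\right) = 54 - 6 \left(138 + E\right) \left(42 + E\right) = 54 - 6 \left(42 + E\right) \left(138 + E\right)$)
$\left(X{\left(h{\left(-3,14 \right)} \right)} + 24419\right) + 20916 = \left(\left(-34722 - 1080 \left(14 - 3\right)^{2} - 6 \left(\left(14 - 3\right)^{2}\right)^{2}\right) + 24419\right) + 20916 = \left(\left(-34722 - 1080 \cdot 11^{2} - 6 \left(11^{2}\right)^{2}\right) + 24419\right) + 20916 = \left(\left(-34722 - 130680 - 6 \cdot 121^{2}\right) + 24419\right) + 20916 = \left(\left(-34722 - 130680 - 87846\right) + 24419\right) + 20916 = \left(-253248 + 24419\right) + 20916 = -228829 + 20916 = -207913$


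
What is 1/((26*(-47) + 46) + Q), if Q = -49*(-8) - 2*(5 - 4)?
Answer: -1/786 ≈ -0.0012723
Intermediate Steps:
Q = 390 (Q = 392 - 2*1 = 392 - 2 = 390)
1/((26*(-47) + 46) + Q) = 1/((26*(-47) + 46) + 390) = 1/((-1222 + 46) + 390) = 1/(-1176 + 390) = 1/(-786) = -1/786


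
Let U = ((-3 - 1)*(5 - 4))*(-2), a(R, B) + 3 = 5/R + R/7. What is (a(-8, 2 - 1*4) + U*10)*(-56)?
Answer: -4213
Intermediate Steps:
a(R, B) = -3 + 5/R + R/7 (a(R, B) = -3 + (5/R + R/7) = -3 + 5/R + R/7)
U = 8 (U = -4*1*(-2) = -4*(-2) = 8)
(a(-8, 2 - 1*4) + U*10)*(-56) = ((-3 + 5/(-8) + (1/7)*(-8)) + 8*10)*(-56) = ((-3 + 5*(-1/8) - 8/7) + 80)*(-56) = ((-3 - 5/8 - 8/7) + 80)*(-56) = (-267/56 + 80)*(-56) = (4213/56)*(-56) = -4213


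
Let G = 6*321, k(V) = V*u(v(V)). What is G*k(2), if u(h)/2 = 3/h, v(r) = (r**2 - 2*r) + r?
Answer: 11556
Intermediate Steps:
v(r) = r**2 - r
u(h) = 6/h (u(h) = 2*(3/h) = 6/h)
k(V) = 6/(-1 + V) (k(V) = V*(6/((V*(-1 + V)))) = V*(6*(1/(V*(-1 + V)))) = V*(6/(V*(-1 + V))) = 6/(-1 + V))
G = 1926
G*k(2) = 1926*(6/(-1 + 2)) = 1926*(6/1) = 1926*(6*1) = 1926*6 = 11556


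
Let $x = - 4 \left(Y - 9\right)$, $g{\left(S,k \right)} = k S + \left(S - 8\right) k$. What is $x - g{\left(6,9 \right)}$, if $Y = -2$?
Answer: $8$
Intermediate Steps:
$g{\left(S,k \right)} = S k + k \left(-8 + S\right)$ ($g{\left(S,k \right)} = S k + \left(S - 8\right) k = S k + \left(-8 + S\right) k = S k + k \left(-8 + S\right)$)
$x = 44$ ($x = - 4 \left(-2 - 9\right) = \left(-4\right) \left(-11\right) = 44$)
$x - g{\left(6,9 \right)} = 44 - 2 \cdot 9 \left(-4 + 6\right) = 44 - 2 \cdot 9 \cdot 2 = 44 - 36 = 8$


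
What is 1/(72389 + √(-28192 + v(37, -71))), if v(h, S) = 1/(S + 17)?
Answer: 3909006/282970557703 - 3*I*√9134214/282970557703 ≈ 1.3814e-5 - 3.2042e-8*I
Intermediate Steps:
v(h, S) = 1/(17 + S)
1/(72389 + √(-28192 + v(37, -71))) = 1/(72389 + √(-28192 + 1/(17 - 71))) = 1/(72389 + √(-28192 + 1/(-54))) = 1/(72389 + √(-28192 - 1/54)) = 1/(72389 + √(-1522369/54)) = 1/(72389 + I*√9134214/18)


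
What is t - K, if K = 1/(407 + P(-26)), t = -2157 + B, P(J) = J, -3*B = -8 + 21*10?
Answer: -847472/381 ≈ -2224.3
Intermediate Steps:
B = -202/3 (B = -(-8 + 21*10)/3 = -(-8 + 210)/3 = -1/3*202 = -202/3 ≈ -67.333)
t = -6673/3 (t = -2157 - 202/3 = -6673/3 ≈ -2224.3)
K = 1/381 (K = 1/(407 - 26) = 1/381 ≈ 0.0026247)
t - K = -6673/3 - 1*1/381 = -6673/3 - 1/381 = -847472/381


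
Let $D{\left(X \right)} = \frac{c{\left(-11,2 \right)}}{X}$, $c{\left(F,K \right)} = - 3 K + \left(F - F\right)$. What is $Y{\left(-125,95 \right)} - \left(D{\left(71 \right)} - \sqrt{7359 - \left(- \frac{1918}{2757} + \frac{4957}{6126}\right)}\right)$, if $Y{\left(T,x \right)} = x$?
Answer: $\frac{6751}{71} + \frac{\sqrt{233236820742855486}}{5629794} \approx 180.87$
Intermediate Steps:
$c{\left(F,K \right)} = - 3 K$ ($c{\left(F,K \right)} = - 3 K + 0 = - 3 K$)
$D{\left(X \right)} = - \frac{6}{X}$ ($D{\left(X \right)} = \frac{\left(-3\right) 2}{X} = - \frac{6}{X}$)
$Y{\left(-125,95 \right)} - \left(D{\left(71 \right)} - \sqrt{7359 - \left(- \frac{1918}{2757} + \frac{4957}{6126}\right)}\right) = 95 - \left(- \frac{6}{71} - \sqrt{7359 - \left(- \frac{1918}{2757} + \frac{4957}{6126}\right)}\right) = 95 - \left(\left(-6\right) \frac{1}{71} - \sqrt{7359 - \frac{638927}{5629794}}\right) = 95 - \left(- \frac{6}{71} - \sqrt{7359 + \left(\frac{1918}{2757} - \frac{4957}{6126}\right)}\right) = 95 - \left(- \frac{6}{71} - \sqrt{7359 - \frac{638927}{5629794}}\right) = 95 - \left(- \frac{6}{71} - \sqrt{\frac{41429015119}{5629794}}\right) = 95 - \left(- \frac{6}{71} - \frac{\sqrt{233236820742855486}}{5629794}\right) = 95 + \left(\frac{6}{71} + \frac{\sqrt{233236820742855486}}{5629794}\right) = \frac{6751}{71} + \frac{\sqrt{233236820742855486}}{5629794}$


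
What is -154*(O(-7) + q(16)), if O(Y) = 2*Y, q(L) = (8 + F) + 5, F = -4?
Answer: 770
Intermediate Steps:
q(L) = 9 (q(L) = (8 - 4) + 5 = 4 + 5 = 9)
-154*(O(-7) + q(16)) = -154*(2*(-7) + 9) = -154*(-14 + 9) = -154*(-5) = 770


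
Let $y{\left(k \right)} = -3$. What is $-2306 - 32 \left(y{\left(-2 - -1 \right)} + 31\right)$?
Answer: $-3202$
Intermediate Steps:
$-2306 - 32 \left(y{\left(-2 - -1 \right)} + 31\right) = -2306 - 32 \left(-3 + 31\right) = -2306 - 32 \cdot 28 = -2306 - 896 = -3202$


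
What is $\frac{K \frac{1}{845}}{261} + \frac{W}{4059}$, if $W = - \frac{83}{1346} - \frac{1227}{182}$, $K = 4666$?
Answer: $\frac{3042753452}{156194453415} \approx 0.019481$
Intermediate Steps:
$W = - \frac{416662}{61243}$ ($W = \left(-83\right) \frac{1}{1346} - \frac{1227}{182} = - \frac{83}{1346} - \frac{1227}{182} = - \frac{416662}{61243} \approx -6.8034$)
$\frac{K \frac{1}{845}}{261} + \frac{W}{4059} = \frac{4666 \cdot \frac{1}{845}}{261} - \frac{416662}{61243 \cdot 4059} = 4666 \cdot \frac{1}{845} \cdot \frac{1}{261} - \frac{416662}{248585337} = \frac{4666}{845} \cdot \frac{1}{261} - \frac{416662}{248585337} = \frac{4666}{220545} - \frac{416662}{248585337} = \frac{3042753452}{156194453415}$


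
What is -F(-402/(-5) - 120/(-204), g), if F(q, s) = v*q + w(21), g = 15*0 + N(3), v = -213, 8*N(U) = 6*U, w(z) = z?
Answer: 1464507/85 ≈ 17230.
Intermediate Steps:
N(U) = 3*U/4 (N(U) = (6*U)/8 = 3*U/4)
g = 9/4 (g = 15*0 + (3/4)*3 = 0 + 9/4 = 9/4 ≈ 2.2500)
F(q, s) = 21 - 213*q (F(q, s) = -213*q + 21 = 21 - 213*q)
-F(-402/(-5) - 120/(-204), g) = -(21 - 213*(-402/(-5) - 120/(-204))) = -(21 - 213*(-402*(-1/5) - 120*(-1/204))) = -(21 - 213*(402/5 + 10/17)) = -(21 - 213*6884/85) = -(21 - 1466292/85) = -1*(-1464507/85) = 1464507/85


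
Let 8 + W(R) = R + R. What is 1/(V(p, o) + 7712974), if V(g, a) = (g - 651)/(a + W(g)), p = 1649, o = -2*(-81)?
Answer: 1726/13312593623 ≈ 1.2965e-7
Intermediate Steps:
o = 162
W(R) = -8 + 2*R (W(R) = -8 + (R + R) = -8 + 2*R)
V(g, a) = (-651 + g)/(-8 + a + 2*g) (V(g, a) = (g - 651)/(a + (-8 + 2*g)) = (-651 + g)/(-8 + a + 2*g))
1/(V(p, o) + 7712974) = 1/((-651 + 1649)/(-8 + 162 + 2*1649) + 7712974) = 1/(998/(-8 + 162 + 3298) + 7712974) = 1/(998/3452 + 7712974) = 1/((1/3452)*998 + 7712974) = 1/(499/1726 + 7712974) = 1/(13312593623/1726) = 1726/13312593623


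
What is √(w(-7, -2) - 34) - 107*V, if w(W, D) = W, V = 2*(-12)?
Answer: 2568 + I*√41 ≈ 2568.0 + 6.4031*I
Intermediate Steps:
V = -24
√(w(-7, -2) - 34) - 107*V = √(-7 - 34) - 107*(-24) = √(-41) + 2568 = I*√41 + 2568 = 2568 + I*√41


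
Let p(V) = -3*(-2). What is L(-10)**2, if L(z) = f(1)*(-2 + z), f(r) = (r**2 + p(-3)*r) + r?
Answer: 9216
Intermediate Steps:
p(V) = 6
f(r) = r**2 + 7*r (f(r) = (r**2 + 6*r) + r = r**2 + 7*r)
L(z) = -16 + 8*z (L(z) = (1*(7 + 1))*(-2 + z) = (1*8)*(-2 + z) = 8*(-2 + z) = -16 + 8*z)
L(-10)**2 = (-16 + 8*(-10))**2 = (-16 - 80)**2 = (-96)**2 = 9216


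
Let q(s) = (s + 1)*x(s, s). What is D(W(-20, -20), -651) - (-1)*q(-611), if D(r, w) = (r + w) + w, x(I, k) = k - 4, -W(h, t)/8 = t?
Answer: 374008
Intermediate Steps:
W(h, t) = -8*t
x(I, k) = -4 + k
q(s) = (1 + s)*(-4 + s) (q(s) = (s + 1)*(-4 + s) = (1 + s)*(-4 + s))
D(r, w) = r + 2*w
D(W(-20, -20), -651) - (-1)*q(-611) = (-8*(-20) + 2*(-651)) - (-1)*(1 - 611)*(-4 - 611) = (160 - 1302) - (-1)*(-610*(-615)) = -1142 - (-1)*375150 = -1142 - 1*(-375150) = -1142 + 375150 = 374008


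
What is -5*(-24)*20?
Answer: 2400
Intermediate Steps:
-5*(-24)*20 = 120*20 = 2400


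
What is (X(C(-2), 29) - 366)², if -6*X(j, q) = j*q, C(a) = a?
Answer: 1142761/9 ≈ 1.2697e+5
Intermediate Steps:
X(j, q) = -j*q/6
(X(C(-2), 29) - 366)² = (-⅙*(-2)*29 - 366)² = (29/3 - 366)² = (-1069/3)² = 1142761/9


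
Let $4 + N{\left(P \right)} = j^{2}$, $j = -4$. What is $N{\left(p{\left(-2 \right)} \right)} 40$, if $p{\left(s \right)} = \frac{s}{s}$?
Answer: $480$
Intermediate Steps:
$p{\left(s \right)} = 1$
$N{\left(P \right)} = 12$ ($N{\left(P \right)} = -4 + \left(-4\right)^{2} = -4 + 16 = 12$)
$N{\left(p{\left(-2 \right)} \right)} 40 = 12 \cdot 40 = 480$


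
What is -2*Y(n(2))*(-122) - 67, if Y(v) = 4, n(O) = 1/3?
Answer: 909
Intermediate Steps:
n(O) = ⅓
-2*Y(n(2))*(-122) - 67 = -2*4*(-122) - 67 = -8*(-122) - 67 = 976 - 67 = 909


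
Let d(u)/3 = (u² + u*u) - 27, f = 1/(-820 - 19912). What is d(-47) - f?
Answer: 273102637/20732 ≈ 13173.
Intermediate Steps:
f = -1/20732 (f = 1/(-20732) = -1/20732 ≈ -4.8235e-5)
d(u) = -81 + 6*u² (d(u) = 3*((u² + u*u) - 27) = 3*((u² + u²) - 27) = 3*(2*u² - 27) = 3*(-27 + 2*u²) = -81 + 6*u²)
d(-47) - f = (-81 + 6*(-47)²) - 1*(-1/20732) = (-81 + 6*2209) + 1/20732 = (-81 + 13254) + 1/20732 = 13173 + 1/20732 = 273102637/20732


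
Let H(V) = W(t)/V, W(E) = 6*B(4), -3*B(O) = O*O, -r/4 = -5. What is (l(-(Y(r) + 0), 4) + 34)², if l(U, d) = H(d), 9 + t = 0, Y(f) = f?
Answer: 676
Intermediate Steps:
r = 20 (r = -4*(-5) = 20)
t = -9 (t = -9 + 0 = -9)
B(O) = -O²/3 (B(O) = -O*O/3 = -O²/3)
W(E) = -32 (W(E) = 6*(-⅓*4²) = 6*(-⅓*16) = 6*(-16/3) = -32)
H(V) = -32/V
l(U, d) = -32/d
(l(-(Y(r) + 0), 4) + 34)² = (-32/4 + 34)² = (-32*¼ + 34)² = (-8 + 34)² = 26² = 676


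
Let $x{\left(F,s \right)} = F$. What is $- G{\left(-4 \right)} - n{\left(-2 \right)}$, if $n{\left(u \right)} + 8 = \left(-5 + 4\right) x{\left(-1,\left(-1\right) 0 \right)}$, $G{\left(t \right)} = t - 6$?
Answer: $17$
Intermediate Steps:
$G{\left(t \right)} = -6 + t$
$n{\left(u \right)} = -7$ ($n{\left(u \right)} = -8 + \left(-5 + 4\right) \left(-1\right) = -8 - -1 = -8 + 1 = -7$)
$- G{\left(-4 \right)} - n{\left(-2 \right)} = - (-6 - 4) - -7 = \left(-1\right) \left(-10\right) + 7 = 10 + 7 = 17$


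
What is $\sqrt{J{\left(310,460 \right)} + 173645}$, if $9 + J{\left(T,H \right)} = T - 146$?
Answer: $10 \sqrt{1738} \approx 416.89$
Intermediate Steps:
$J{\left(T,H \right)} = -155 + T$ ($J{\left(T,H \right)} = -9 + \left(T - 146\right) = -9 + \left(-146 + T\right) = -155 + T$)
$\sqrt{J{\left(310,460 \right)} + 173645} = \sqrt{\left(-155 + 310\right) + 173645} = \sqrt{155 + 173645} = \sqrt{173800} = 10 \sqrt{1738}$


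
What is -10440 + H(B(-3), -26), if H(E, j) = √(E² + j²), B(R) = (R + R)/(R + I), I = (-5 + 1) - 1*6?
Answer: -10440 + 2*√28570/13 ≈ -10414.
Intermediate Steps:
I = -10 (I = -4 - 6 = -10)
B(R) = 2*R/(-10 + R) (B(R) = (R + R)/(R - 10) = (2*R)/(-10 + R) = 2*R/(-10 + R))
-10440 + H(B(-3), -26) = -10440 + √((2*(-3)/(-10 - 3))² + (-26)²) = -10440 + √((2*(-3)/(-13))² + 676) = -10440 + √((2*(-3)*(-1/13))² + 676) = -10440 + √((6/13)² + 676) = -10440 + √(36/169 + 676) = -10440 + √(114280/169) = -10440 + 2*√28570/13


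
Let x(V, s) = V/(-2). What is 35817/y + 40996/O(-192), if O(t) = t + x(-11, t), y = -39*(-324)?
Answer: -340897057/1571076 ≈ -216.98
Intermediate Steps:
x(V, s) = -V/2 (x(V, s) = V*(-½) = -V/2)
y = 12636
O(t) = 11/2 + t (O(t) = t - ½*(-11) = t + 11/2 = 11/2 + t)
35817/y + 40996/O(-192) = 35817/12636 + 40996/(11/2 - 192) = 35817*(1/12636) + 40996/(-373/2) = 11939/4212 + 40996*(-2/373) = 11939/4212 - 81992/373 = -340897057/1571076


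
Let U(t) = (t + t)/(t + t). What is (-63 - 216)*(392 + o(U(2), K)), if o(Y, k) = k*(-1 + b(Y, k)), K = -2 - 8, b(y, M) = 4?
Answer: -100998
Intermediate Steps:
U(t) = 1 (U(t) = (2*t)/((2*t)) = (2*t)*(1/(2*t)) = 1)
K = -10
o(Y, k) = 3*k (o(Y, k) = k*(-1 + 4) = k*3 = 3*k)
(-63 - 216)*(392 + o(U(2), K)) = (-63 - 216)*(392 + 3*(-10)) = -279*(392 - 30) = -279*362 = -100998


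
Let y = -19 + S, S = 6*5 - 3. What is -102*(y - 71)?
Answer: 6426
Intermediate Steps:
S = 27 (S = 30 - 3 = 27)
y = 8 (y = -19 + 27 = 8)
-102*(y - 71) = -102*(8 - 71) = -102*(-63) = 6426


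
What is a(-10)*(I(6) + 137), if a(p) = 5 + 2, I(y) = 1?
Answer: 966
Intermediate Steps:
a(p) = 7
a(-10)*(I(6) + 137) = 7*(1 + 137) = 7*138 = 966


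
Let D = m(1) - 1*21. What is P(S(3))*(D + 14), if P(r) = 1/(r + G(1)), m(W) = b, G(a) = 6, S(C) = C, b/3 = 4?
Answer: 5/9 ≈ 0.55556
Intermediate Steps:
b = 12 (b = 3*4 = 12)
m(W) = 12
P(r) = 1/(6 + r) (P(r) = 1/(r + 6) = 1/(6 + r))
D = -9 (D = 12 - 1*21 = 12 - 21 = -9)
P(S(3))*(D + 14) = (-9 + 14)/(6 + 3) = 5/9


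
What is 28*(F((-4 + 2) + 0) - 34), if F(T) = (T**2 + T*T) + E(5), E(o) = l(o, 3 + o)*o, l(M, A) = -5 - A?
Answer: -2548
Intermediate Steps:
E(o) = o*(-8 - o) (E(o) = (-5 - (3 + o))*o = (-5 + (-3 - o))*o = (-8 - o)*o = o*(-8 - o))
F(T) = -65 + 2*T**2 (F(T) = (T**2 + T*T) - 1*5*(8 + 5) = (T**2 + T**2) - 1*5*13 = 2*T**2 - 65 = -65 + 2*T**2)
28*(F((-4 + 2) + 0) - 34) = 28*((-65 + 2*((-4 + 2) + 0)**2) - 34) = 28*((-65 + 2*(-2 + 0)**2) - 34) = 28*((-65 + 2*(-2)**2) - 34) = 28*((-65 + 2*4) - 34) = 28*((-65 + 8) - 34) = 28*(-57 - 34) = 28*(-91) = -2548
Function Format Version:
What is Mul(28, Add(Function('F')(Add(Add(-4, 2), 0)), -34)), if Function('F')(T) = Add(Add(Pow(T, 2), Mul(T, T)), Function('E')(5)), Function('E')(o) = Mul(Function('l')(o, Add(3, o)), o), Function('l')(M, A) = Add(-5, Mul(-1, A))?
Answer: -2548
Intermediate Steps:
Function('E')(o) = Mul(o, Add(-8, Mul(-1, o))) (Function('E')(o) = Mul(Add(-5, Mul(-1, Add(3, o))), o) = Mul(Add(-5, Add(-3, Mul(-1, o))), o) = Mul(Add(-8, Mul(-1, o)), o) = Mul(o, Add(-8, Mul(-1, o))))
Function('F')(T) = Add(-65, Mul(2, Pow(T, 2))) (Function('F')(T) = Add(Add(Pow(T, 2), Mul(T, T)), Mul(-1, 5, Add(8, 5))) = Add(Add(Pow(T, 2), Pow(T, 2)), Mul(-1, 5, 13)) = Add(Mul(2, Pow(T, 2)), -65) = Add(-65, Mul(2, Pow(T, 2))))
Mul(28, Add(Function('F')(Add(Add(-4, 2), 0)), -34)) = Mul(28, Add(Add(-65, Mul(2, Pow(Add(Add(-4, 2), 0), 2))), -34)) = Mul(28, Add(Add(-65, Mul(2, Pow(Add(-2, 0), 2))), -34)) = Mul(28, Add(Add(-65, Mul(2, Pow(-2, 2))), -34)) = Mul(28, Add(Add(-65, Mul(2, 4)), -34)) = Mul(28, Add(Add(-65, 8), -34)) = Mul(28, Add(-57, -34)) = Mul(28, -91) = -2548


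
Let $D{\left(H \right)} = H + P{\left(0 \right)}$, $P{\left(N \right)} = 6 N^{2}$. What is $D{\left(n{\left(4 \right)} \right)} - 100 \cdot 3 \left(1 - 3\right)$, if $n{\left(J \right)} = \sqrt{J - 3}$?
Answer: $601$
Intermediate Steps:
$n{\left(J \right)} = \sqrt{-3 + J}$
$D{\left(H \right)} = H$ ($D{\left(H \right)} = H + 6 \cdot 0^{2} = H + 6 \cdot 0 = H + 0 = H$)
$D{\left(n{\left(4 \right)} \right)} - 100 \cdot 3 \left(1 - 3\right) = \sqrt{-3 + 4} - 100 \cdot 3 \left(1 - 3\right) = \sqrt{1} - 100 \cdot 3 \left(-2\right) = 1 - -600 = 1 + 600 = 601$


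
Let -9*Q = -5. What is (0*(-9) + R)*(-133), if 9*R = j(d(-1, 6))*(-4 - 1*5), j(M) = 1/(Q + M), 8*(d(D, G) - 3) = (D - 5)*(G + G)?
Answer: -171/7 ≈ -24.429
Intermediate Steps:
Q = 5/9 (Q = -1/9*(-5) = 5/9 ≈ 0.55556)
d(D, G) = 3 + G*(-5 + D)/4 (d(D, G) = 3 + ((D - 5)*(G + G))/8 = 3 + ((-5 + D)*(2*G))/8 = 3 + (2*G*(-5 + D))/8 = 3 + G*(-5 + D)/4)
j(M) = 1/(5/9 + M)
R = 9/49 (R = ((9/(5 + 9*(3 - 5/4*6 + (1/4)*(-1)*6)))*(-4 - 1*5))/9 = ((9/(5 + 9*(3 - 15/2 - 3/2)))*(-4 - 5))/9 = ((9/(5 + 9*(-6)))*(-9))/9 = ((9/(5 - 54))*(-9))/9 = ((9/(-49))*(-9))/9 = ((9*(-1/49))*(-9))/9 = (-9/49*(-9))/9 = (1/9)*(81/49) = 9/49 ≈ 0.18367)
(0*(-9) + R)*(-133) = (0*(-9) + 9/49)*(-133) = (0 + 9/49)*(-133) = (9/49)*(-133) = -171/7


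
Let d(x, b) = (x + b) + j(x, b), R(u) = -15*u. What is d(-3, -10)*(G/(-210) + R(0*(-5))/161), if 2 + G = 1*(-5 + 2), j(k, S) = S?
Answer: -23/42 ≈ -0.54762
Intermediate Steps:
G = -5 (G = -2 + 1*(-5 + 2) = -2 + 1*(-3) = -2 - 3 = -5)
d(x, b) = x + 2*b (d(x, b) = (x + b) + b = (b + x) + b = x + 2*b)
d(-3, -10)*(G/(-210) + R(0*(-5))/161) = (-3 + 2*(-10))*(-5/(-210) - 0*(-5)/161) = (-3 - 20)*(-5*(-1/210) - 15*0*(1/161)) = -23*(1/42 + 0*(1/161)) = -23*(1/42 + 0) = -23*1/42 = -23/42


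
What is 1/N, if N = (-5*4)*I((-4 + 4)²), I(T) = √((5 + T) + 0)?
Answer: -√5/100 ≈ -0.022361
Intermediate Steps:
I(T) = √(5 + T)
N = -20*√5 (N = (-5*4)*√(5 + (-4 + 4)²) = -20*√(5 + 0²) = -20*√(5 + 0) = -20*√5 ≈ -44.721)
1/N = 1/(-20*√5) = -√5/100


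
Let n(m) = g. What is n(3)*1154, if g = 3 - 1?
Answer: 2308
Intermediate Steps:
g = 2
n(m) = 2
n(3)*1154 = 2*1154 = 2308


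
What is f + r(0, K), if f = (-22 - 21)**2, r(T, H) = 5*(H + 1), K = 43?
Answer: 2069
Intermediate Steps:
r(T, H) = 5 + 5*H (r(T, H) = 5*(1 + H) = 5 + 5*H)
f = 1849 (f = (-43)**2 = 1849)
f + r(0, K) = 1849 + (5 + 5*43) = 1849 + (5 + 215) = 1849 + 220 = 2069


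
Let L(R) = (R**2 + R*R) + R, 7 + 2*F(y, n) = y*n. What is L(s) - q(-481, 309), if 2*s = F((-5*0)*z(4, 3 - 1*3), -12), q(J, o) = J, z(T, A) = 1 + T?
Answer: 3883/8 ≈ 485.38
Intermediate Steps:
F(y, n) = -7/2 + n*y/2 (F(y, n) = -7/2 + (y*n)/2 = -7/2 + (n*y)/2 = -7/2 + n*y/2)
s = -7/4 (s = (-7/2 + (1/2)*(-12)*((-5*0)*(1 + 4)))/2 = (-7/2 + (1/2)*(-12)*(0*5))/2 = (-7/2 + (1/2)*(-12)*0)/2 = (-7/2 + 0)/2 = (1/2)*(-7/2) = -7/4 ≈ -1.7500)
L(R) = R + 2*R**2 (L(R) = (R**2 + R**2) + R = 2*R**2 + R = R + 2*R**2)
L(s) - q(-481, 309) = -7*(1 + 2*(-7/4))/4 - 1*(-481) = -7*(1 - 7/2)/4 + 481 = -7/4*(-5/2) + 481 = 35/8 + 481 = 3883/8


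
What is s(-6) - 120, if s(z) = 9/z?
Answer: -243/2 ≈ -121.50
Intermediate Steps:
s(-6) - 120 = 9/(-6) - 120 = 9*(-1/6) - 120 = -3/2 - 120 = -243/2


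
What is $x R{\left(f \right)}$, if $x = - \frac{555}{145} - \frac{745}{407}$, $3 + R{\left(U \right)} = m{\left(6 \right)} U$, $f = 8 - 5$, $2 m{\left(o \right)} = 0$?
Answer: $\frac{200346}{11803} \approx 16.974$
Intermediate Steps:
$m{\left(o \right)} = 0$ ($m{\left(o \right)} = \frac{1}{2} \cdot 0 = 0$)
$f = 3$
$R{\left(U \right)} = -3$ ($R{\left(U \right)} = -3 + 0 U = -3 + 0 = -3$)
$x = - \frac{66782}{11803}$ ($x = \left(-555\right) \frac{1}{145} - \frac{745}{407} = - \frac{111}{29} - \frac{745}{407} = - \frac{66782}{11803} \approx -5.6581$)
$x R{\left(f \right)} = \left(- \frac{66782}{11803}\right) \left(-3\right) = \frac{200346}{11803}$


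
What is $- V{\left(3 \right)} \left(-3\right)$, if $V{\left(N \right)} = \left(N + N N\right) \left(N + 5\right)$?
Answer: $288$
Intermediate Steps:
$V{\left(N \right)} = \left(5 + N\right) \left(N + N^{2}\right)$ ($V{\left(N \right)} = \left(N + N^{2}\right) \left(5 + N\right) = \left(5 + N\right) \left(N + N^{2}\right)$)
$- V{\left(3 \right)} \left(-3\right) = - 3 \left(5 + 3^{2} + 6 \cdot 3\right) \left(-3\right) = - 3 \left(5 + 9 + 18\right) \left(-3\right) = - 3 \cdot 32 \left(-3\right) = \left(-1\right) 96 \left(-3\right) = \left(-96\right) \left(-3\right) = 288$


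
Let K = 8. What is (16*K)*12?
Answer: 1536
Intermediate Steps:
(16*K)*12 = (16*8)*12 = 128*12 = 1536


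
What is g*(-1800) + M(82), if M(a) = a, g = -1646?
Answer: 2962882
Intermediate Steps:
g*(-1800) + M(82) = -1646*(-1800) + 82 = 2962800 + 82 = 2962882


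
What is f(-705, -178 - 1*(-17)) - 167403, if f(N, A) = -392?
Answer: -167795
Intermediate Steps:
f(-705, -178 - 1*(-17)) - 167403 = -392 - 167403 = -167795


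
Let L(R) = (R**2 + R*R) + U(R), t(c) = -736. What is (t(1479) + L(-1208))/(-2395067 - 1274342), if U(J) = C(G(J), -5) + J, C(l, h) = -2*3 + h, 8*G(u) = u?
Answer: -2916573/3669409 ≈ -0.79483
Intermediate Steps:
G(u) = u/8
C(l, h) = -6 + h
U(J) = -11 + J (U(J) = (-6 - 5) + J = -11 + J)
L(R) = -11 + R + 2*R**2 (L(R) = (R**2 + R*R) + (-11 + R) = (R**2 + R**2) + (-11 + R) = 2*R**2 + (-11 + R) = -11 + R + 2*R**2)
(t(1479) + L(-1208))/(-2395067 - 1274342) = (-736 + (-11 - 1208 + 2*(-1208)**2))/(-2395067 - 1274342) = (-736 + (-11 - 1208 + 2*1459264))/(-3669409) = (-736 + (-11 - 1208 + 2918528))*(-1/3669409) = (-736 + 2917309)*(-1/3669409) = 2916573*(-1/3669409) = -2916573/3669409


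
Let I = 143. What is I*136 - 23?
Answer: 19425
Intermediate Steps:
I*136 - 23 = 143*136 - 23 = 19448 - 23 = 19425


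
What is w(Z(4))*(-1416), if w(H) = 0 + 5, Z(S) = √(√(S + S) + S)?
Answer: -7080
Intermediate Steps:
Z(S) = √(S + √2*√S) (Z(S) = √(√(2*S) + S) = √(√2*√S + S) = √(S + √2*√S))
w(H) = 5
w(Z(4))*(-1416) = 5*(-1416) = -7080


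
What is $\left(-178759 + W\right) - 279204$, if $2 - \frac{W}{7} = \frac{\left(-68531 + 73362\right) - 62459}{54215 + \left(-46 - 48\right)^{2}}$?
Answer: $- \frac{28873739003}{63051} \approx -4.5794 \cdot 10^{5}$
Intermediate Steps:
$W = \frac{1286110}{63051}$ ($W = 14 - 7 \frac{\left(-68531 + 73362\right) - 62459}{54215 + \left(-46 - 48\right)^{2}} = 14 - 7 \frac{4831 - 62459}{54215 + \left(-94\right)^{2}} = 14 - 7 \left(- \frac{57628}{54215 + 8836}\right) = 14 - 7 \left(- \frac{57628}{63051}\right) = 14 - 7 \left(\left(-57628\right) \frac{1}{63051}\right) = 14 - - \frac{403396}{63051} = 14 + \frac{403396}{63051} = \frac{1286110}{63051} \approx 20.398$)
$\left(-178759 + W\right) - 279204 = \left(-178759 + \frac{1286110}{63051}\right) - 279204 = - \frac{11269647599}{63051} - 279204 = - \frac{28873739003}{63051}$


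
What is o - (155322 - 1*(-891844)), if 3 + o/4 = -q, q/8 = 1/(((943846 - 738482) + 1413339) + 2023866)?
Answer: -3814418120314/3642569 ≈ -1.0472e+6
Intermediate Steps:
q = 8/3642569 (q = 8/(((943846 - 738482) + 1413339) + 2023866) = 8/((205364 + 1413339) + 2023866) = 8/(1618703 + 2023866) = 8/3642569 ≈ 2.1963e-6)
o = -43710860/3642569 (o = -12 + 4*(-1*8/3642569) = -12 + 4*(-8/3642569) = -12 - 32/3642569 = -43710860/3642569 ≈ -12.000)
o - (155322 - 1*(-891844)) = -43710860/3642569 - (155322 - 1*(-891844)) = -43710860/3642569 - (155322 + 891844) = -43710860/3642569 - 1*1047166 = -43710860/3642569 - 1047166 = -3814418120314/3642569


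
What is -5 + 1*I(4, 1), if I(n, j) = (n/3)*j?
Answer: -11/3 ≈ -3.6667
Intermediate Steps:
I(n, j) = j*n/3 (I(n, j) = (n*(⅓))*j = (n/3)*j = j*n/3)
-5 + 1*I(4, 1) = -5 + 1*((⅓)*1*4) = -5 + 1*(4/3) = -5 + 4/3 = -11/3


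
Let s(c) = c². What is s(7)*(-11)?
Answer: -539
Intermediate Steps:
s(7)*(-11) = 7²*(-11) = 49*(-11) = -539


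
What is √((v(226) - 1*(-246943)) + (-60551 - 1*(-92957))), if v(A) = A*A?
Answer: 5*√13217 ≈ 574.83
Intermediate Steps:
v(A) = A²
√((v(226) - 1*(-246943)) + (-60551 - 1*(-92957))) = √((226² - 1*(-246943)) + (-60551 - 1*(-92957))) = √((51076 + 246943) + (-60551 + 92957)) = √(298019 + 32406) = √330425 = 5*√13217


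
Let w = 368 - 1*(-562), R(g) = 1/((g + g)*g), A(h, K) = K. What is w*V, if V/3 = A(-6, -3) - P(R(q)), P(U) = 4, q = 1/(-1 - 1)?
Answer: -19530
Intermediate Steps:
q = -1/2 (q = 1/(-2) = -1/2 ≈ -0.50000)
R(g) = 1/(2*g**2) (R(g) = 1/(((2*g))*g) = (1/(2*g))/g = 1/(2*g**2))
w = 930 (w = 368 + 562 = 930)
V = -21 (V = 3*(-3 - 1*4) = 3*(-3 - 4) = 3*(-7) = -21)
w*V = 930*(-21) = -19530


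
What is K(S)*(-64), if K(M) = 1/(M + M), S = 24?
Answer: -4/3 ≈ -1.3333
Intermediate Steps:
K(M) = 1/(2*M)
K(S)*(-64) = ((½)/24)*(-64) = ((½)*(1/24))*(-64) = (1/48)*(-64) = -4/3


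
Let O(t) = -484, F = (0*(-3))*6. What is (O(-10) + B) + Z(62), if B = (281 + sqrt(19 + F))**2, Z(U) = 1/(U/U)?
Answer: 78497 + 562*sqrt(19) ≈ 80947.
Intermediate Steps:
F = 0 (F = 0*6 = 0)
Z(U) = 1 (Z(U) = 1/1 = 1)
B = (281 + sqrt(19))**2 (B = (281 + sqrt(19 + 0))**2 = (281 + sqrt(19))**2 ≈ 81430.)
(O(-10) + B) + Z(62) = (-484 + (281 + sqrt(19))**2) + 1 = -483 + (281 + sqrt(19))**2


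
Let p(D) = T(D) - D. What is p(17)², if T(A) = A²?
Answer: 73984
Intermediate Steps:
p(D) = D² - D
p(17)² = (17*(-1 + 17))² = (17*16)² = 272² = 73984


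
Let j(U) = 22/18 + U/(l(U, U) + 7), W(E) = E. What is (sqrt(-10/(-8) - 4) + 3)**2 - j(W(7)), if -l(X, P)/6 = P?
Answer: 941/180 + 3*I*sqrt(11) ≈ 5.2278 + 9.9499*I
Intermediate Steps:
l(X, P) = -6*P
j(U) = 11/9 + U/(7 - 6*U) (j(U) = 22/18 + U/(-6*U + 7) = 22*(1/18) + U/(7 - 6*U) = 11/9 + U/(7 - 6*U))
(sqrt(-10/(-8) - 4) + 3)**2 - j(W(7)) = (sqrt(-10/(-8) - 4) + 3)**2 - (-77 + 57*7)/(9*(-7 + 6*7)) = (sqrt(-10*(-1/8) - 4) + 3)**2 - (-77 + 399)/(9*(-7 + 42)) = (sqrt(5/4 - 4) + 3)**2 - 322/(9*35) = (sqrt(-11/4) + 3)**2 - 322/(9*35) = (I*sqrt(11)/2 + 3)**2 - 1*46/45 = (3 + I*sqrt(11)/2)**2 - 46/45 = -46/45 + (3 + I*sqrt(11)/2)**2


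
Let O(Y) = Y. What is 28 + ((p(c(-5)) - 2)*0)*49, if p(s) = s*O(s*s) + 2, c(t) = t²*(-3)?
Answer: 28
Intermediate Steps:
c(t) = -3*t²
p(s) = 2 + s³ (p(s) = s*(s*s) + 2 = s*s² + 2 = s³ + 2 = 2 + s³)
28 + ((p(c(-5)) - 2)*0)*49 = 28 + (((2 + (-3*(-5)²)³) - 2)*0)*49 = 28 + (((2 + (-3*25)³) - 2)*0)*49 = 28 + (((2 + (-75)³) - 2)*0)*49 = 28 + (((2 - 421875) - 2)*0)*49 = 28 + ((-421873 - 2)*0)*49 = 28 - 421875*0*49 = 28 + 0*49 = 28 + 0 = 28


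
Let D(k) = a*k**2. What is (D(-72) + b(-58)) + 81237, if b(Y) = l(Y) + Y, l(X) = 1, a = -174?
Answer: -820836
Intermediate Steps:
D(k) = -174*k**2
b(Y) = 1 + Y
(D(-72) + b(-58)) + 81237 = (-174*(-72)**2 + (1 - 58)) + 81237 = (-174*5184 - 57) + 81237 = (-902016 - 57) + 81237 = -902073 + 81237 = -820836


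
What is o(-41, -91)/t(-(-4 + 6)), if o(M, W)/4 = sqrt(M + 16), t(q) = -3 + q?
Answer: -4*I ≈ -4.0*I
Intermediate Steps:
o(M, W) = 4*sqrt(16 + M) (o(M, W) = 4*sqrt(M + 16) = 4*sqrt(16 + M))
o(-41, -91)/t(-(-4 + 6)) = (4*sqrt(16 - 41))/(-3 - (-4 + 6)) = (4*sqrt(-25))/(-3 - 1*2) = (4*(5*I))/(-3 - 2) = (20*I)/(-5) = (20*I)*(-1/5) = -4*I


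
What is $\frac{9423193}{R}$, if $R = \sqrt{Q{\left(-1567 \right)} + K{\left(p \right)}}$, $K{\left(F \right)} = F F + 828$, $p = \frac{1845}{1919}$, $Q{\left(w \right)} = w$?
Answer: $- \frac{18083107367 i \sqrt{2718008554}}{2718008554} \approx - 3.4686 \cdot 10^{5} i$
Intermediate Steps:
$p = \frac{1845}{1919}$ ($p = 1845 \cdot \frac{1}{1919} = \frac{1845}{1919} \approx 0.96144$)
$K{\left(F \right)} = 828 + F^{2}$ ($K{\left(F \right)} = F^{2} + 828 = 828 + F^{2}$)
$R = \frac{i \sqrt{2718008554}}{1919}$ ($R = \sqrt{-1567 + \left(828 + \left(\frac{1845}{1919}\right)^{2}\right)} = \sqrt{-1567 + \left(828 + \frac{3404025}{3682561}\right)} = \sqrt{-1567 + \frac{3052564533}{3682561}} = \sqrt{- \frac{2718008554}{3682561}} = \frac{i \sqrt{2718008554}}{1919} \approx 27.168 i$)
$\frac{9423193}{R} = \frac{9423193}{\frac{1}{1919} i \sqrt{2718008554}} = 9423193 \left(- \frac{1919 i \sqrt{2718008554}}{2718008554}\right) = - \frac{18083107367 i \sqrt{2718008554}}{2718008554}$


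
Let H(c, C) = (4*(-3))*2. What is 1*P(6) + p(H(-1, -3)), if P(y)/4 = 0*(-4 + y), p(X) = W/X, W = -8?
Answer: ⅓ ≈ 0.33333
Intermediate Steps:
H(c, C) = -24 (H(c, C) = -12*2 = -24)
p(X) = -8/X
P(y) = 0 (P(y) = 4*(0*(-4 + y)) = 4*0 = 0)
1*P(6) + p(H(-1, -3)) = 1*0 - 8/(-24) = 0 - 8*(-1/24) = 0 + ⅓ = ⅓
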